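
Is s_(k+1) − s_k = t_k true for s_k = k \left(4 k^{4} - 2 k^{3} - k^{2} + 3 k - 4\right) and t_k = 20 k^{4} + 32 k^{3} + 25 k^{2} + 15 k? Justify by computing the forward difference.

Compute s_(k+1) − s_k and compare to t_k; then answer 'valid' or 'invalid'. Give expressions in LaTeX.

valid (s_(k+1) − s_k reduces to t_k)

s_(k+1) = k*(4*k**4 + 18*k**3 + 31*k**2 + 28*k + 11)
s_(k+1) − s_k = k*(20*k**3 + 32*k**2 + 25*k + 15)
(s_(k+1) − s_k) − t_k = 0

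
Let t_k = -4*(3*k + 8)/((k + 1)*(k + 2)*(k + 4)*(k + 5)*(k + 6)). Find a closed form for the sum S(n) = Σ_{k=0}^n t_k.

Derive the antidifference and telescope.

S(n) = (-n**3 - 13*n**2 - 52*n - 40)/(5*(n**3 + 13*n**2 + 52*n + 60))

Compute t_(k+1)/t_k: get (k + 1)*(k + 4)*(3*k + 11)/((k + 3)*(k + 7)*(3*k + 8)).
Gosper form: A/B · C(k+1)/C(k) with A=k + 1, B=k + 7, C=k**2 + 17*k/3 + 8.
f must satisfy (k + 1)·f(k+1) − (k + 6)·f(k) = k**2 + 17*k/3 + 8.
Bound: deg f ≤ 5.
Match coefficients ⇒ f(k) = k*(k + 2)*(k + 3)*(k**2 + 10*k + 29)/60.
Certificate R = B(k−1)f/C = k*(k + 2)*(k + 6)*(k**2 + 10*k + 29)/(20*(3*k + 8)) gives s_k = k*(-k**2 - 10*k - 29)/(5*(k**3 + 10*k**2 + 29*k + 20)).
Δs = 4*(-3*k - 8)/(k**5 + 18*k**4 + 121*k**3 + 372*k**2 + 508*k + 240), as required.
Evaluate: s_(n+1) = (-n**3 - 13*n**2 - 52*n - 40)/(5*(n**3 + 13*n**2 + 52*n + 60)); subtract s_(0) = 0 ⇒ S(n) = (-n**3 - 13*n**2 - 52*n - 40)/(5*(n**3 + 13*n**2 + 52*n + 60)).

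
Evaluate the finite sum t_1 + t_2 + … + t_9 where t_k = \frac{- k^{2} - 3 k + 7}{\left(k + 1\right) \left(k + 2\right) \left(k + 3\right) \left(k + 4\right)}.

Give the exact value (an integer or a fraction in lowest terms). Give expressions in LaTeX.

Σ = -57/1144

The ratio is (k + 1)*(3*k + (k + 1)**2 - 4)/((k + 5)*(k**2 + 3*k - 7)).
Take A(k)=k + 1, B(k)=k + 5, C(k)=k**2 + 3*k - 7.
Solve (k + 1)·f(k+1) − (k + 4)·f(k) = k**2 + 3*k - 7.
d = 3 from the (1,1,2) case.
Solve for f: f(k) = -k*(k**2 + 12*k + 29)/6 (degree 3 ≤ 3).
So s_k = (B(k−1)f/C)·t_k = (-k*(k + 4)*(k**2 + 12*k + 29)/(6*(k**2 + 3*k - 7)))·t_k = k*(k**2 + 12*k + 29)/(6*(k + 1)*(k + 2)*(k + 3)).
s_(k+1) − s_k = (-k**2 - 3*k + 7)/(k**4 + 10*k**3 + 35*k**2 + 50*k + 24) = t_k.
Sum = s_(10) − s_(1); s_(10) = 415/1716, s_(1) = 7/24 ⇒ -57/1144.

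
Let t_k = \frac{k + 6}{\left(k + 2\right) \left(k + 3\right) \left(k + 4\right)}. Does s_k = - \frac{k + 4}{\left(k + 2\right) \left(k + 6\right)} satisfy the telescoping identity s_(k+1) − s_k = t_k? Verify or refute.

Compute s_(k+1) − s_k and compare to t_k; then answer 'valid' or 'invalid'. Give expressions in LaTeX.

Invalid: residual \frac{6 \left(- k^{2} - 10 k - 26\right)}{k^{5} + 22 k^{4} + 185 k^{3} + 740 k^{2} + 1404 k + 1008} ≠ 0.

s_(k+1) = (-k - 5)/((k + 3)*(k + 7))
s_(k+1) − s_k = (k**2 + 9*k + 24)/(k**4 + 18*k**3 + 113*k**2 + 288*k + 252)
(s_(k+1) − s_k) − t_k = 6*(-k**2 - 10*k - 26)/(k**5 + 22*k**4 + 185*k**3 + 740*k**2 + 1404*k + 1008)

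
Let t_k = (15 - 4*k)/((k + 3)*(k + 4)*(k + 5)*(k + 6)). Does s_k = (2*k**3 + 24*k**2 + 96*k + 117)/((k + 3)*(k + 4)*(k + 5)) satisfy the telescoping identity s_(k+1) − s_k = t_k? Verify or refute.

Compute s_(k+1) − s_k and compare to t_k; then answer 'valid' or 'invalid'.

valid; difference matches t_k

s_(k+1) = (96*k + 2*(k + 1)**3 + 24*(k + 1)**2 + 213)/((k + 4)*(k + 5)*(k + 6))
s_(k+1) − s_k = (15 - 4*k)/(k**4 + 18*k**3 + 119*k**2 + 342*k + 360)
(s_(k+1) − s_k) − t_k = 0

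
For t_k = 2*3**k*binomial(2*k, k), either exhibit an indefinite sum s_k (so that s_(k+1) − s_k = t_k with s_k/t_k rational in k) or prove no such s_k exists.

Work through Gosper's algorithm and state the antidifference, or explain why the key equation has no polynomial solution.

The ratio is 6*(2*k + 1)/(k + 1).
Take A(k)=12*k + 6, B(k)=k + 1, C(k)=1.
f must satisfy (12*k + 6)·f(k+1) − (k)·f(k) = 1.
Bound: deg f ≤ -1.
Negative degree bound (-1): no f exists, t_k not Gosper-summable.

none (Gosper's algorithm certifies no s_k)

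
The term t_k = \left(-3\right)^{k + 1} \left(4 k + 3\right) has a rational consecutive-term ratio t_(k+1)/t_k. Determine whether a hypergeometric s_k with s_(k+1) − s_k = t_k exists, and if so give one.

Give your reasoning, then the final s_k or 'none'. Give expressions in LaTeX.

s_k = 3 \left(-3\right)^{k} k

t_(k+1)/t_k = 3*(-4*k - 7)/(4*k + 3).
Normal form (A,B,C) = (-3, 1, k + 3/4).
f must satisfy (-3)·f(k+1) − (1)·f(k) = k + 3/4.
deg f ≤ 1 (via 0,0,1).
Solve for f: f(k) = -k/4 (degree 1 ≤ 1).
Certificate R = B(k−1)f/C = -k/(4*k + 3) gives s_k = 3*(-3)**k*k.
s_(k+1) − s_k = (-3)**(k + 1)*(4*k + 3) = t_k.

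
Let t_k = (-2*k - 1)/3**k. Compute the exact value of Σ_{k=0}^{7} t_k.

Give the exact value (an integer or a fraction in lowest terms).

Σ = -728/243

r(k) = (2*k + 3)/(3*(2*k + 1)) after simplifying.
A = 1/3, B = 1, C = k + 1/2.
Key eq: (1/3)·f(k+1) = (1)·f(k) + (k + 1/2).
deg f ≤ 1 (via 0,0,1).
Match coefficients ⇒ f(k) = -3*(k + 1)/2.
Certificate R = B(k−1)f/C = -3*(k + 1)/(2*k + 1) gives s_k = 3**(1 - k)*(k + 1).
Verify: (-2*k - 1)/3**k matches t_k.
Σ_(k=0)^(7) t_k = s_(8) − s_(0) = 1/243 − (3) = -728/243.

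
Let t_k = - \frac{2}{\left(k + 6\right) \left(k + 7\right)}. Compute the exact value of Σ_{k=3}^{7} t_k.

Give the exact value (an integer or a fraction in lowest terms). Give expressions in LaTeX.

Σ = -5/63

Ratio r(k) = (k + 6)/(k + 8).
So A=k + 6 and B=k + 8, with C=1.
Set up (k + 6)·f(k+1) − (k + 7)·f(k) − (1) = 0.
From deg A=1, deg B=1, deg C=0: d=1.
Solving with deg f ≤ 1: f(k) = k/6.
Then R = B(k−1)f/C = k*(k + 7)/6, so s_k = R(k)·t_k = -k/(3*k + 18).
s_(k+1) − s_k = -2/(k**2 + 13*k + 42) = t_k.
Sum = s_(8) − s_(3); s_(8) = -4/21, s_(3) = -1/9 ⇒ -5/63.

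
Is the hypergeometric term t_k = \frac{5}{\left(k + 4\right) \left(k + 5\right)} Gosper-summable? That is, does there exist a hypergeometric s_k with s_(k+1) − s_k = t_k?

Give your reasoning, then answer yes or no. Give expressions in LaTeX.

r(k) = (k + 4)/(k + 6) after simplifying.
So A=k + 4 and B=k + 6, with C=1.
Need (k + 4)·f(k+1) − (k + 5)·f(k) = 1.
deg f ≤ 1 (via 1,1,0).
Coefficient equations give f(k) = k/4.
So s_k = (B(k−1)f/C)·t_k = (k*(k + 5)/4)·t_k = 5*k/(4*(k + 4)).
Δs = 5/(k**2 + 9*k + 20), as required.

Yes. s_k = \frac{5 k}{4 \left(k + 4\right)}.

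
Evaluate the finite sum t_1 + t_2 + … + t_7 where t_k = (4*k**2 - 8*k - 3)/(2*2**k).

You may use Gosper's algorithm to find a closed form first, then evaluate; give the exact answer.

Σ = 383/256

The ratio is (4*k**2 - 7)/(2*(4*k**2 - 8*k - 3)).
A = 1/2, B = 1, C = k**2 - 2*k - 3/4.
Set up (1/2)·f(k+1) − (1)·f(k) − (k**2 - 2*k - 3/4) = 0.
Degrees (0,0,2) ⇒ d ≤ 2.
Solving with deg f ≤ 2: f(k) = -(4*k**2 + 1)/2.
Then R = B(k−1)f/C = -2*(4*k**2 + 1)/(4*k**2 - 8*k - 3), so s_k = R(k)·t_k = (-4*k**2 - 1)/2**k.
Verify: (4*k**2 - 8*k - 3)/(2*2**k) matches t_k.
Evaluate s at k=8 and k=1: -257/256 and -5/2; difference 383/256.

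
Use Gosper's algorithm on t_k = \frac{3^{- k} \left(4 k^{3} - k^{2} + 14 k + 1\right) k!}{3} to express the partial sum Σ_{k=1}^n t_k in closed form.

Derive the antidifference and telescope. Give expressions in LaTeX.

t_(k+1)/t_k = (k + 1)*(14*k + 4*(k + 1)**3 - (k + 1)**2 + 15)/(3*(4*k**3 - k**2 + 14*k + 1)).
Normal form (A,B,C) = (k/3 + 1/3, 1, k**3 - k**2/4 + 7*k/2 + 1/4).
Solve (k/3 + 1/3)·f(k+1) − (1)·f(k) = k**3 - k**2/4 + 7*k/2 + 1/4.
deg f ≤ 2 (via 1,0,3).
A polynomial solution: f(k) = 3*(4*k**2 - k + 1)/4.
Then R = B(k−1)f/C = 3*(4*k**2 - k + 1)/(4*k**3 - k**2 + 14*k + 1), so s_k = R(k)·t_k = (4*k**2 - k + 1)*factorial(k)/3**k.
Verify: (4*k**3 - k**2 + 14*k + 1)*factorial(k)/(3*3**k) matches t_k.
Evaluate: s_(n+1) = 3**(-n - 1)*(4*n**2 + 7*n + 4)*factorial(n + 1); subtract s_(1) = 4/3 ⇒ S(n) = 3**(-n - 1)*(-4*3**n + 4*n**3*factorial(n) + 11*n**2*factorial(n) + 11*n*factorial(n) + 4*factorial(n)).

S(n) = 3^{- n - 1} \left(- 4 \cdot 3^{n} + 4 n^{3} n! + 11 n^{2} n! + 11 n n! + 4 n!\right)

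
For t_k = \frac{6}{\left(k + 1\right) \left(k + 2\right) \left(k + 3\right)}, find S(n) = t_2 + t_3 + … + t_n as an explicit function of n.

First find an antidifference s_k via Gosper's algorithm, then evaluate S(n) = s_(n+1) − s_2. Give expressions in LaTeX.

S(n) = \frac{n^{2} + 5 n - 6}{4 \left(n^{2} + 5 n + 6\right)}

Ratio r(k) = (k + 1)/(k + 4).
Factor: A=k + 1; B=k + 4; C=1.
Set up (k + 1)·f(k+1) − (k + 3)·f(k) − (1) = 0.
From deg A=1, deg B=1, deg C=0: d=2.
Solve for f: f(k) = k*(k + 3)/4 (degree 2 ≤ 2).
Get s_k = R·t_k = 3*k*(k + 3)/(2*(k + 1)*(k + 2)) with R(k) = B(k−1)f(k)/C(k) = k*(k + 3)**2/4.
Check: Δs_k = 6/(k**3 + 6*k**2 + 11*k + 6). ✓
s_(n+1) = 3*(n**2 + 5*n + 4)/(2*(n**2 + 5*n + 6)) and s_(2) = 5/4, so S(n) = (n**2 + 5*n - 6)/(4*(n**2 + 5*n + 6)).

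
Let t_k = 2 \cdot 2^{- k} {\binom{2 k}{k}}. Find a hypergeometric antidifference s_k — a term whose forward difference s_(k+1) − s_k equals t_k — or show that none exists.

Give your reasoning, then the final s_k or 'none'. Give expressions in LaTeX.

none (Gosper's algorithm certifies no s_k)

Step 1: r(k) = (2*k + 1)/(k + 1).
Factor: A=2*k + 1; B=k + 1; C=1.
Key eq: (2*k + 1)·f(k+1) = (k)·f(k) + (1).
d = -1 from the (1,1,0) case.
Bound -1 < 0, so the key equation has no polynomial solution.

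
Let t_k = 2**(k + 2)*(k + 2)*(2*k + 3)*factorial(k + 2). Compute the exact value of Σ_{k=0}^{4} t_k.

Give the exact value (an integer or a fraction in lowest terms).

Σ = 3225600

t_(k+1)/t_k = (k + 3)**2*(4*k + 10)/((k + 2)*(2*k + 3)).
So A=2*k + 6 and B=1, with C=k**2 + 7*k/2 + 3.
Need (2*k + 6)·f(k+1) − (1)·f(k) = k**2 + 7*k/2 + 3.
From deg A=1, deg B=0, deg C=2: d=1.
Match coefficients ⇒ f(k) = k/2.
Certificate R = B(k−1)f/C = k/((k + 2)*(2*k + 3)) gives s_k = 2**(k + 2)*k*factorial(k + 2).
Check: Δs_k = 2**(k + 2)*(k + 2)*(2*k + 3)*factorial(k + 2). ✓
Evaluate s at k=5 and k=0: 3225600 and 0; difference 3225600.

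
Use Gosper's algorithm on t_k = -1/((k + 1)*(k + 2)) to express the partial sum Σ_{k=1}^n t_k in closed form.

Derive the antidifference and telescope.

Ratio r(k) = (k + 1)/(k + 3).
So A=k + 1 and B=k + 3, with C=1.
Key eq: (k + 1)·f(k+1) = (k + 2)·f(k) + (1).
Bound: deg f ≤ 1.
Match coefficients ⇒ f(k) = k.
Then R = B(k−1)f/C = k*(k + 2), so s_k = R(k)·t_k = -k/(k + 1).
Δs = -1/(k**2 + 3*k + 2), as required.
Telescope: S(n) = s_(n+1) − s_(1) = (-n - 1)/(n + 2) − (-1/2) = -n/(2*n + 4).

S(n) = -n/(2*n + 4)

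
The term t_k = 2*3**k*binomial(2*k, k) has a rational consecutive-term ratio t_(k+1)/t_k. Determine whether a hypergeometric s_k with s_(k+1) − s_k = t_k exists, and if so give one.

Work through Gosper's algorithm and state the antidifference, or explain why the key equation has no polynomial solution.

Ratio r(k) = 6*(2*k + 1)/(k + 1).
A = 12*k + 6, B = k + 1, C = 1.
f must satisfy (12*k + 6)·f(k+1) − (k)·f(k) = 1.
Bound: deg f ≤ -1.
d = -1 < 0 ⇒ no nonzero polynomial f; not summable.

none — t_k is not Gosper-summable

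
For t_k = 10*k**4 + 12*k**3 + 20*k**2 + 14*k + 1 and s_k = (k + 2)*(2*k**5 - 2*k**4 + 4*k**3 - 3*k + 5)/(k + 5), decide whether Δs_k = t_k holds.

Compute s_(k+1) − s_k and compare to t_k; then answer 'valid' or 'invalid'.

Invalid: residual 6*k*(-4*k**4 - 32*k**3 - 38*k**2 - 57*k - 37)/(k**2 + 11*k + 30) ≠ 0.

s_(k+1) = (k + 3)*(-3*k + 2*(k + 1)**5 - 2*(k + 1)**4 + 4*(k + 1)**3 + 2)/(k + 6)
s_(k+1) − s_k = (10*k**6 + 98*k**5 + 260*k**4 + 366*k**3 + 413*k**2 + 209*k + 30)/(k**2 + 11*k + 30)
(s_(k+1) − s_k) − t_k = 6*k*(-4*k**4 - 32*k**3 - 38*k**2 - 57*k - 37)/(k**2 + 11*k + 30)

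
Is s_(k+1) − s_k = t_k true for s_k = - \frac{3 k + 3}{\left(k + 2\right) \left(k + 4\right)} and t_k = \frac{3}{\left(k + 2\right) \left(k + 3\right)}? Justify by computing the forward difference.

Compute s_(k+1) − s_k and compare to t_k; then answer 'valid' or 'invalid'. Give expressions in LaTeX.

s_(k+1) = 3*(-k - 2)/((k + 3)*(k + 5))
s_(k+1) − s_k = 3*(k**2 + 3*k - 1)/(k**4 + 14*k**3 + 71*k**2 + 154*k + 120)
(s_(k+1) − s_k) − t_k = 9*(-2*k - 7)/(k**4 + 14*k**3 + 71*k**2 + 154*k + 120)

Invalid: residual \frac{9 \left(- 2 k - 7\right)}{k^{4} + 14 k^{3} + 71 k^{2} + 154 k + 120} ≠ 0.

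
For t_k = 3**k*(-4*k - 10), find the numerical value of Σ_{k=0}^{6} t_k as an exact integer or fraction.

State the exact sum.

r(k) = 3*(2*k + 7)/(2*k + 5) after simplifying.
A = 3, B = 1, C = k + 5/2.
Set up (3)·f(k+1) − (1)·f(k) − (k + 5/2) = 0.
deg f ≤ 1 (via 0,0,1).
Coefficient equations give f(k) = (k + 1)/2.
Then R = B(k−1)f/C = (k + 1)/(2*k + 5), so s_k = R(k)·t_k = -2*3**k*(k + 1).
Check: Δs_k = 3**k*(-4*k - 10). ✓
Evaluate s at k=7 and k=0: -34992 and -2; difference -34990.

Σ = -34990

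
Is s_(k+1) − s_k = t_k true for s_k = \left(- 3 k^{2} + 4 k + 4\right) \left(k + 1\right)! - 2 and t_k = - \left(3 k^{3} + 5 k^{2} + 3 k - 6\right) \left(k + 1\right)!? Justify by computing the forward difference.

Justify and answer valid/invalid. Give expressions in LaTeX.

Valid: the claim telescopes to t_k.

s_(k+1) = (4*k - 3*(k + 1)**2 + 8)*factorial(k + 2) - 2
s_(k+1) − s_k = -(3*k**3 + 5*k**2 + 3*k - 6)*factorial(k + 1)
(s_(k+1) − s_k) − t_k = 0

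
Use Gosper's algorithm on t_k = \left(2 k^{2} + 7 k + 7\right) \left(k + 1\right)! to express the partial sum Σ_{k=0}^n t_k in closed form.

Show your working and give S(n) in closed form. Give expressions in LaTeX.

Ratio r(k) = (k + 2)*(7*k + 2*(k + 1)**2 + 14)/(2*k**2 + 7*k + 7).
Take A(k)=k + 2, B(k)=1, C(k)=k**2 + 7*k/2 + 7/2.
f must satisfy (k + 2)·f(k+1) − (1)·f(k) = k**2 + 7*k/2 + 7/2.
d = 1 from the (1,0,2) case.
Match coefficients ⇒ f(k) = (2*k + 3)/2.
Then R = B(k−1)f/C = (2*k + 3)/(2*k**2 + 7*k + 7), so s_k = R(k)·t_k = (2*k + 3)*factorial(k + 1).
s_(k+1) − s_k = (2*k**2 + 7*k + 7)*factorial(k + 1) = t_k.
Evaluate: s_(n+1) = (2*n + 5)*factorial(n + 2); subtract s_(0) = 3 ⇒ S(n) = 2*n*factorial(n + 2) + 5*factorial(n + 2) - 3.

S(n) = 2 n \left(n + 2\right)! + 5 \left(n + 2\right)! - 3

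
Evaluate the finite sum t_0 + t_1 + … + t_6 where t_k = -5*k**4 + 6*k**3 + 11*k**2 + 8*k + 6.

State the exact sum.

t_(k+1)/t_k = (5*k**4 + 14*k**3 + k**2 - 28*k - 26)/(5*k**4 - 6*k**3 - 11*k**2 - 8*k - 6).
Normal form (A,B,C) = (1, 1, k**4 - 6*k**3/5 - 11*k**2/5 - 8*k/5 - 6/5).
f must satisfy (1)·f(k+1) − (1)·f(k) = k**4 - 6*k**3/5 - 11*k**2/5 - 8*k/5 - 6/5.
Bound: deg f ≤ 5.
Solving with deg f ≤ 5: f(k) = k*(k**4 - 4*k**3 + k**2 - 4)/5.
So s_k = (B(k−1)f/C)·t_k = (k*(k**4 - 4*k**3 + k**2 - 4)/(5*k**4 - 6*k**3 - 11*k**2 - 8*k - 6))·t_k = k*(-k**4 + 4*k**3 - k**2 + 4).
Verify: -5*k**4 + 6*k**3 + 11*k**2 + 8*k + 6 matches t_k.
Σ_(k=0)^(6) t_k = s_(7) − s_(0) = -7518 − (0) = -7518.

Σ = -7518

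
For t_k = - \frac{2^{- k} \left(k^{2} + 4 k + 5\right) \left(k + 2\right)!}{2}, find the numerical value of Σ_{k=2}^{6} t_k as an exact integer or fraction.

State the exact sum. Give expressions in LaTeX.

Σ = -25491

Compute t_(k+1)/t_k: get (k + 3)*(4*k + (k + 1)**2 + 9)/(2*(k**2 + 4*k + 5)).
Gosper form: A/B · C(k+1)/C(k) with A=k/2 + 3/2, B=1, C=k**2 + 4*k + 5.
Need (k/2 + 3/2)·f(k+1) − (1)·f(k) = k**2 + 4*k + 5.
Bound: deg f ≤ 1.
A polynomial solution: f(k) = 2*(k + 2).
So s_k = (B(k−1)f/C)·t_k = (2*(k + 2)/(k**2 + 4*k + 5))·t_k = -(k + 2)*factorial(k + 2)/2**k.
Verify: -(k**2 + 4*k + 5)*factorial(k + 2)/(2*2**k) matches t_k.
Evaluate s at k=7 and k=2: -25515 and -24; difference -25491.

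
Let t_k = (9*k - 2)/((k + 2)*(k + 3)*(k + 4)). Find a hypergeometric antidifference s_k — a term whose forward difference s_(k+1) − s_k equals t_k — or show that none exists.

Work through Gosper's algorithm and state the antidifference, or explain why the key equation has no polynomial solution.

The ratio is (k + 2)*(9*k + 7)/((k + 5)*(9*k - 2)).
Normal form (A,B,C) = (k + 2, k + 5, k - 2/9).
Need (k + 2)·f(k+1) − (k + 4)·f(k) = k - 2/9.
From deg A=1, deg B=1, deg C=1: d=2.
Solve for f: f(k) = k*(4*k - 7)/27 (degree 2 ≤ 2).
Certificate R = B(k−1)f/C = k*(k + 4)*(4*k - 7)/(3*(9*k - 2)) gives s_k = k*(4*k - 7)/(3*(k + 2)*(k + 3)).
s_(k+1) − s_k = (9*k - 2)/(k**3 + 9*k**2 + 26*k + 24) = t_k.

s_k = k*(4*k - 7)/(3*(k + 2)*(k + 3))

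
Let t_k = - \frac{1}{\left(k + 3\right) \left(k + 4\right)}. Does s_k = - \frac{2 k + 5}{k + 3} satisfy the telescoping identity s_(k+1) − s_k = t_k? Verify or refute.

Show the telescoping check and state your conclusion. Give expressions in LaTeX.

s_(k+1) = (-2*k - 7)/(k + 4)
s_(k+1) − s_k = -1/(k**2 + 7*k + 12)
(s_(k+1) − s_k) − t_k = 0

valid (s_(k+1) − s_k reduces to t_k)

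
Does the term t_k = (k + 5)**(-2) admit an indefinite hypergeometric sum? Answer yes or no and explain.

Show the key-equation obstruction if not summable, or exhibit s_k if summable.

r(k) = (k + 5)**2/(k + 6)**2 after simplifying.
Gosper form: A/B · C(k+1)/C(k) with A=k**2 + 10*k + 25, B=k**2 + 12*k + 36, C=1.
f must satisfy (k**2 + 10*k + 25)·f(k+1) − (k**2 + 10*k + 25)·f(k) = 1.
Degrees (2,2,0) ⇒ d ≤ 0.
Write f(k) = c0. Then LHS − RHS = -1, requiring -1 = 0: contradictory. No certificate.

No; the coefficient equations for f are inconsistent.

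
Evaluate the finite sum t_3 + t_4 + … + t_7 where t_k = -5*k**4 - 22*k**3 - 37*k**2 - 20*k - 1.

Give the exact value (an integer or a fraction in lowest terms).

Σ = -45845

Ratio r(k) = (5*k**4 + 42*k**3 + 133*k**2 + 180*k + 85)/(5*k**4 + 22*k**3 + 37*k**2 + 20*k + 1).
Normal form (A,B,C) = (1, 1, k**4 + 22*k**3/5 + 37*k**2/5 + 4*k + 1/5).
Solve (1)·f(k+1) − (1)·f(k) = k**4 + 22*k**3/5 + 37*k**2/5 + 4*k + 1/5.
d = 5 from the (0,0,4) case.
Coefficient equations give f(k) = k*(k**4 + 3*k**3 + 3*k**2 - 3*k - 3)/5.
Then R = B(k−1)f/C = k*(k**4 + 3*k**3 + 3*k**2 - 3*k - 3)/(5*k**4 + 22*k**3 + 37*k**2 + 20*k + 1), so s_k = R(k)·t_k = k*(-k**4 - 3*k**3 - 3*k**2 + 3*k + 3).
Check: Δs_k = -5*k**4 - 22*k**3 - 37*k**2 - 20*k - 1. ✓
Sum = s_(8) − s_(3); s_(8) = -46376, s_(3) = -531 ⇒ -45845.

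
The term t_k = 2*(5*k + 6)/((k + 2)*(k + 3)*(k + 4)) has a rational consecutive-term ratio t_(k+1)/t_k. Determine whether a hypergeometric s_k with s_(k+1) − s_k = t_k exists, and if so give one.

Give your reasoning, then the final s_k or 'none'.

t_(k+1)/t_k = (k + 2)*(5*k + 11)/((k + 5)*(5*k + 6)).
A = k + 2, B = k + 5, C = k + 6/5.
Key eq: (k + 2)·f(k+1) = (k + 4)·f(k) + (k + 6/5).
Bound: deg f ≤ 2.
Coefficient equations give f(k) = k*(4*k + 5)/15.
Then R = B(k−1)f/C = k*(k + 4)*(4*k + 5)/(3*(5*k + 6)), so s_k = R(k)·t_k = 2*k*(4*k + 5)/(3*(k + 2)*(k + 3)).
Check: Δs_k = 2*(5*k + 6)/(k**3 + 9*k**2 + 26*k + 24). ✓

s_k = 2*k*(4*k + 5)/(3*(k + 2)*(k + 3))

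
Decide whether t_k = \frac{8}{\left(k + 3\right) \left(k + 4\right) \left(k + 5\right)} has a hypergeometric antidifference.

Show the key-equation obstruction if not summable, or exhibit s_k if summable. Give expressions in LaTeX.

Yes. s_k = \frac{k \left(k + 7\right)}{3 \left(k + 3\right) \left(k + 4\right)}.

Compute t_(k+1)/t_k: get (k + 3)/(k + 6).
Gosper form: A/B · C(k+1)/C(k) with A=k + 3, B=k + 6, C=1.
f must satisfy (k + 3)·f(k+1) − (k + 5)·f(k) = 1.
d = 2 from the (1,1,0) case.
Solve for f: f(k) = k*(k + 7)/24 (degree 2 ≤ 2).
Get s_k = R·t_k = k*(k + 7)/(3*(k + 3)*(k + 4)) with R(k) = B(k−1)f(k)/C(k) = k*(k + 5)*(k + 7)/24.
Check: Δs_k = 8/(k**3 + 12*k**2 + 47*k + 60). ✓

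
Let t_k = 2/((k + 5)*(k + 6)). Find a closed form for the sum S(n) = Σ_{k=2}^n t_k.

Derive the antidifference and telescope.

The ratio is (k + 5)/(k + 7).
Factor: A=k + 5; B=k + 7; C=1.
Solve (k + 5)·f(k+1) − (k + 6)·f(k) = 1.
From deg A=1, deg B=1, deg C=0: d=1.
Solve for f: f(k) = k/5 (degree 1 ≤ 1).
Certificate R = B(k−1)f/C = k*(k + 6)/5 gives s_k = 2*k/(5*(k + 5)).
Verify: 2/(k**2 + 11*k + 30) matches t_k.
s_(n+1) = 2*(n + 1)/(5*(n + 6)) and s_(2) = 4/35, so S(n) = 2*(n - 1)/(7*(n + 6)).

S(n) = 2*(n - 1)/(7*(n + 6))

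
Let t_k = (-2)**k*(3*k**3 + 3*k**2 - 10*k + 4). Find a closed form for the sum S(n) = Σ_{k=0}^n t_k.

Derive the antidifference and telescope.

S(n) = 2*(-2)**n*n**3 + 4*(-2)**n*n**2 - 6*(-2)**n*n + 4

Step 1: r(k) = 2*k*(-3*k**2 - 12*k - 5)/(3*k**3 + 3*k**2 - 10*k + 4).
Gosper form: A/B · C(k+1)/C(k) with A=-2, B=1, C=k**3 + k**2 - 10*k/3 + 4/3.
Set up (-2)·f(k+1) − (1)·f(k) − (k**3 + k**2 - 10*k/3 + 4/3) = 0.
Degrees (0,0,3) ⇒ d ≤ 3.
Solve for f: f(k) = -(k - 2)*(k - 1)*(k + 2)/3 (degree 3 ≤ 3).
Get s_k = R·t_k = (-2)**k*(-k**3 + k**2 + 4*k - 4) with R(k) = B(k−1)f(k)/C(k) = -(k - 2)*(k + 2)/(3*k**2 + 6*k - 4).
Δs = (-2)**k*(3*k**3 + 3*k**2 - 10*k + 4), as required.
Telescope: S(n) = s_(n+1) − s_(0) = 2*(-2)**n*n*(n**2 + 2*n - 3) − (-4) = 2*(-2)**n*n**3 + 4*(-2)**n*n**2 - 6*(-2)**n*n + 4.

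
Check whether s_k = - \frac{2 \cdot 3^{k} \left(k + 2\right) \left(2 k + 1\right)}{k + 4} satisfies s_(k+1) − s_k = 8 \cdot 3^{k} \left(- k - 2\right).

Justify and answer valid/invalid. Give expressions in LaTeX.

Invalid: residual \frac{3^{k} \left(16 k^{2} + 88 k + 124\right)}{k^{2} + 9 k + 20} ≠ 0.

s_(k+1) = -6*3**k*(k + 3)*(2*k + 3)/(k + 5)
s_(k+1) − s_k = 3**k*(-8*k**3 - 72*k**2 - 216*k - 196)/(k**2 + 9*k + 20)
(s_(k+1) − s_k) − t_k = 3**k*(16*k**2 + 88*k + 124)/(k**2 + 9*k + 20)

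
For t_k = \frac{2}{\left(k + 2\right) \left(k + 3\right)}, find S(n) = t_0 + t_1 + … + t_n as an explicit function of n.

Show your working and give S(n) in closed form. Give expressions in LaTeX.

Ratio r(k) = (k + 2)/(k + 4).
A = k + 2, B = k + 4, C = 1.
Solve (k + 2)·f(k+1) − (k + 3)·f(k) = 1.
Degrees (1,1,0) ⇒ d ≤ 1.
Coefficient equations give f(k) = k/2.
Certificate R = B(k−1)f/C = k*(k + 3)/2 gives s_k = k/(k + 2).
Δs = 2/(k**2 + 5*k + 6), as required.
Evaluate: s_(n+1) = (n + 1)/(n + 3); subtract s_(0) = 0 ⇒ S(n) = (n + 1)/(n + 3).

S(n) = \frac{n + 1}{n + 3}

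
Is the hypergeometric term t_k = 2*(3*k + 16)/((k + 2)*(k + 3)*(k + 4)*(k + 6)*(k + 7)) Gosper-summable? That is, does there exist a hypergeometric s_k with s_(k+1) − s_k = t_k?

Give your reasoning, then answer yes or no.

The ratio is (k + 2)*(k + 6)*(3*k + 19)/((k + 5)*(k + 8)*(3*k + 16)).
Take A(k)=k + 2, B(k)=k + 8, C(k)=k**2 + 31*k/3 + 80/3.
Need (k + 2)·f(k+1) − (k + 7)·f(k) = k**2 + 31*k/3 + 80/3.
deg f ≤ 5 (via 1,1,2).
Match coefficients ⇒ f(k) = k*(k + 4)*(k + 5)*(k**2 + 11*k + 36)/108.
So s_k = (B(k−1)f/C)·t_k = (k*(k + 4)*(k + 7)*(k**2 + 11*k + 36)/(36*(3*k + 16)))·t_k = k*(k**2 + 11*k + 36)/(18*(k**3 + 11*k**2 + 36*k + 36)).
Δs = 2*(3*k + 16)/(k**5 + 22*k**4 + 185*k**3 + 740*k**2 + 1404*k + 1008), as required.

Yes. s_k = k*(k**2 + 11*k + 36)/(18*(k**3 + 11*k**2 + 36*k + 36)).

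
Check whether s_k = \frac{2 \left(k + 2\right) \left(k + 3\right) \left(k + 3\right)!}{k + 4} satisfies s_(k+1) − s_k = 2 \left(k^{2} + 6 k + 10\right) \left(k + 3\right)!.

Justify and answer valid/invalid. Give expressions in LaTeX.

Invalid: residual - \frac{2 \left(k^{3} + 10 k^{2} + 33 k + 38\right) \left(k + 3\right)!}{\left(k + 4\right) \left(k + 5\right)} ≠ 0.

s_(k+1) = 2*(k + 3)*(k + 4)*factorial(k + 4)/(k + 5)
s_(k+1) − s_k = 2*(k + 3)*(k**3 + 11*k**2 + 41*k + 54)*factorial(k + 3)/((k + 4)*(k + 5))
(s_(k+1) − s_k) − t_k = -2*(k**3 + 10*k**2 + 33*k + 38)*factorial(k + 3)/((k + 4)*(k + 5))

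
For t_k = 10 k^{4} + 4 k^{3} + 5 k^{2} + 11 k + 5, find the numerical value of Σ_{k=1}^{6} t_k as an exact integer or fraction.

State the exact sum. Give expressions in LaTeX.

Σ = 25230

Step 1: r(k) = (10*k**4 + 44*k**3 + 77*k**2 + 73*k + 35)/(10*k**4 + 4*k**3 + 5*k**2 + 11*k + 5).
Take A(k)=1, B(k)=1, C(k)=k**4 + 2*k**3/5 + k**2/2 + 11*k/10 + 1/2.
Key eq: (1)·f(k+1) = (1)·f(k) + (k**4 + 2*k**3/5 + k**2/2 + 11*k/10 + 1/2).
deg f ≤ 5 (via 0,0,4).
A polynomial solution: f(k) = k**2*(2*k**3 - 4*k**2 + 3*k + 4)/10.
Then R = B(k−1)f/C = k**2*(2*k**3 - 4*k**2 + 3*k + 4)/(10*k**4 + 4*k**3 + 5*k**2 + 11*k + 5), so s_k = R(k)·t_k = k**2*(2*k**3 - 4*k**2 + 3*k + 4).
s_(k+1) − s_k = 10*k**4 + 4*k**3 + 5*k**2 + 11*k + 5 = t_k.
Σ_(k=1)^(6) t_k = s_(7) − s_(1) = 25235 − (5) = 25230.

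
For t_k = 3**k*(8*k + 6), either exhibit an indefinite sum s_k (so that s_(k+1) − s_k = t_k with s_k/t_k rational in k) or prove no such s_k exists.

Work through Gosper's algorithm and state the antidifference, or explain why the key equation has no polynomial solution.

s_k = 3**k*(4*k - 3)

r(k) = 3*(4*k + 7)/(4*k + 3) after simplifying.
A = 3, B = 1, C = k + 3/4.
Need (3)·f(k+1) − (1)·f(k) = k + 3/4.
d = 1 from the (0,0,1) case.
Solving with deg f ≤ 1: f(k) = (4*k - 3)/8.
So s_k = (B(k−1)f/C)·t_k = ((4*k - 3)/(2*(4*k + 3)))·t_k = 3**k*(4*k - 3).
Verify: 3**k*(8*k + 6) matches t_k.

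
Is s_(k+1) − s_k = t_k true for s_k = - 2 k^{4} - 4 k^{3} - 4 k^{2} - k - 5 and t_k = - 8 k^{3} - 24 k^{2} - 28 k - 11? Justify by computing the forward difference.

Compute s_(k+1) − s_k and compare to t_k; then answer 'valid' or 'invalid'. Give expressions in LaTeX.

s_(k+1) = -2*k**4 - 12*k**3 - 28*k**2 - 29*k - 16
s_(k+1) − s_k = -8*k**3 - 24*k**2 - 28*k - 11
(s_(k+1) − s_k) − t_k = 0

valid (s_(k+1) − s_k reduces to t_k)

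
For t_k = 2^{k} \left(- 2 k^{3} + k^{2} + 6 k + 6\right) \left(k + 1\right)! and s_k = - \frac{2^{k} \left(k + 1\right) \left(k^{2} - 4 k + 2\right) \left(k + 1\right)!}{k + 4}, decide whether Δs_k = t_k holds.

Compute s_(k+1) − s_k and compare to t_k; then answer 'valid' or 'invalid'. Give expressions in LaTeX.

s_(k+1) = 2**(k + 1)*(k + 2)*(-k**2 + 2*k + 1)*factorial(k + 2)/(k + 5)
s_(k+1) − s_k = -2**k*(2*k**5 + 11*k**4 + 4*k**3 - 47*k**2 - 96*k - 42)*factorial(k + 1)/((k + 4)*(k + 5))
(s_(k+1) − s_k) − t_k = 3*2**k*(2*k**4 + 7*k**3 - 11*k**2 - 26*k - 26)*factorial(k + 1)/((k + 4)*(k + 5))

Invalid: residual \frac{3 \cdot 2^{k} \left(2 k^{4} + 7 k^{3} - 11 k^{2} - 26 k - 26\right) \left(k + 1\right)!}{\left(k + 4\right) \left(k + 5\right)} ≠ 0.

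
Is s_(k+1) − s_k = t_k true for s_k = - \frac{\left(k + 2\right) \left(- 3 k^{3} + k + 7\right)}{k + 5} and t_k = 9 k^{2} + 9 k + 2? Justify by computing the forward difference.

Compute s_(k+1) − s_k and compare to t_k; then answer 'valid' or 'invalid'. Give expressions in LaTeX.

s_(k+1) = -(k + 3)*(k - 3*(k + 1)**3 + 8)/(k + 6)
s_(k+1) − s_k = (9*k**4 + 90*k**3 + 209*k**2 + 148*k + 9)/(k**2 + 11*k + 30)
(s_(k+1) − s_k) − t_k = 3*(-6*k**3 - 54*k**2 - 48*k - 17)/(k**2 + 11*k + 30)

Invalid: residual \frac{3 \left(- 6 k^{3} - 54 k^{2} - 48 k - 17\right)}{k^{2} + 11 k + 30} ≠ 0.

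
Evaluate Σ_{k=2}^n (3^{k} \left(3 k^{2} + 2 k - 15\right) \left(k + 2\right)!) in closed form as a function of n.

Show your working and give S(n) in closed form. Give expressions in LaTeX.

S(n) = 3 \cdot 3^{n} n \left(n + 3\right)! - 6 \cdot 3^{n} \left(n + 3\right)! + 216

Step 1: r(k) = 3*(3*k**3 + 17*k**2 + 14*k - 30)/(3*k**2 + 2*k - 15).
A = 3*k + 9, B = 1, C = k**2 + 2*k/3 - 5.
Key eq: (3*k + 9)·f(k+1) = (1)·f(k) + (k**2 + 2*k/3 - 5).
Degrees (1,0,2) ⇒ d ≤ 1.
Solve for f: f(k) = (k - 3)/3 (degree 1 ≤ 1).
Get s_k = R·t_k = 3**k*(k - 3)*factorial(k + 2) with R(k) = B(k−1)f(k)/C(k) = (k - 3)/(3*k**2 + 2*k - 15).
s_(k+1) − s_k = 3**k*(3*k**2 + 2*k - 15)*factorial(k + 2) = t_k.
Σ_(k=2)^n t_k = s_(n+1) − s_(2) = (3**(n + 1)*(n - 2)*factorial(n + 3)) − (-216), i.e. 3*3**n*n*factorial(n + 3) - 6*3**n*factorial(n + 3) + 216.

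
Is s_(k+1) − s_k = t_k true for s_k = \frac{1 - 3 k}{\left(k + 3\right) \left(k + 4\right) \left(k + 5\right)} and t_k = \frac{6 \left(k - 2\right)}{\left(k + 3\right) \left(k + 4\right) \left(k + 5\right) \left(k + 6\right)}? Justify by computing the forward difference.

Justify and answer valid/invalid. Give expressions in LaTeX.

Valid: the claim telescopes to t_k.

s_(k+1) = (-3*k - 2)/((k + 4)*(k + 5)*(k + 6))
s_(k+1) − s_k = 6*(k - 2)/(k**4 + 18*k**3 + 119*k**2 + 342*k + 360)
(s_(k+1) − s_k) − t_k = 0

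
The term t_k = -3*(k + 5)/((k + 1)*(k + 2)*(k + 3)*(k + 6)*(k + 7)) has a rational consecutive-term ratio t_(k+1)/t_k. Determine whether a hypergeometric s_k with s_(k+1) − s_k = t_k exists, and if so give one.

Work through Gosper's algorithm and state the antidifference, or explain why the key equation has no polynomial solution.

s_k = k*(-k**2 - 9*k - 20)/(12*(k**3 + 9*k**2 + 20*k + 12))

The ratio is (k + 1)*(k + 6)**2/((k + 4)*(k + 5)*(k + 8)).
Gosper form: A/B · C(k+1)/C(k) with A=k + 1, B=k + 8, C=k**3 + 14*k**2 + 65*k + 100.
f must satisfy (k + 1)·f(k+1) − (k + 7)·f(k) = k**3 + 14*k**2 + 65*k + 100.
deg f ≤ 6 (via 1,1,3).
Solving with deg f ≤ 6: f(k) = k*(k + 3)*(k + 4)**2*(k + 5)**2/36.
R(k) = B(k−1)·f(k)/C(k) = k*(k + 3)*(k + 4)*(k + 7)/36; s_k = R·t_k = k*(-k**2 - 9*k - 20)/(12*(k**3 + 9*k**2 + 20*k + 12)).
Check: Δs_k = 3*(-k - 5)/(k**5 + 19*k**4 + 131*k**3 + 401*k**2 + 540*k + 252). ✓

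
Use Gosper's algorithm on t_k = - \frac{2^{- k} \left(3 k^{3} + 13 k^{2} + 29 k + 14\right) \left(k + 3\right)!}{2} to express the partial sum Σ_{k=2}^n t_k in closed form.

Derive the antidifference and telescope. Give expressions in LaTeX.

S(n) = \frac{2^{- n} \left(780 \cdot 2^{n} - 3 n^{6} n! - 37 n^{5} n! - 178 n^{4} n! - 425 n^{3} n! - 527 n^{2} n! - 318 n n! - 72 n!\right)}{2}

t_(k+1)/t_k = (3*k**4 + 34*k**3 + 152*k**2 + 315*k + 236)/(2*(3*k**3 + 13*k**2 + 29*k + 14)).
Normal form (A,B,C) = (k/2 + 2, 1, k**3 + 13*k**2/3 + 29*k/3 + 14/3).
Solve (k/2 + 2)·f(k+1) − (1)·f(k) = k**3 + 13*k**2/3 + 29*k/3 + 14/3.
Degrees (1,0,3) ⇒ d ≤ 2.
A polynomial solution: f(k) = 2*(3*k**2 + k - 1)/3.
Certificate R = B(k−1)f/C = 2*(3*k**2 + k - 1)/(3*k**3 + 13*k**2 + 29*k + 14) gives s_k = -(3*k**2 + k - 1)*factorial(k + 3)/2**k.
s_(k+1) − s_k = -(3*k**3 + 13*k**2 + 29*k + 14)*factorial(k + 3)/(2*2**k) = t_k.
Evaluate: s_(n+1) = -2**(-n - 1)*(3*n**2 + 7*n + 3)*factorial(n + 4); subtract s_(2) = -390 ⇒ S(n) = (780*2**n - 3*n**6*factorial(n) - 37*n**5*factorial(n) - 178*n**4*factorial(n) - 425*n**3*factorial(n) - 527*n**2*factorial(n) - 318*n*factorial(n) - 72*factorial(n))/(2*2**n).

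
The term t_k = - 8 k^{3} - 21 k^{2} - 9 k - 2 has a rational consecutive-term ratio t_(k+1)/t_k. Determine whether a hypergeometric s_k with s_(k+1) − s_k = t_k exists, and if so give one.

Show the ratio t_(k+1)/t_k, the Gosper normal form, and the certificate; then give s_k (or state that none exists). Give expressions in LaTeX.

Ratio r(k) = (8*k**3 + 45*k**2 + 75*k + 40)/(8*k**3 + 21*k**2 + 9*k + 2).
So A=1 and B=1, with C=k**3 + 21*k**2/8 + 9*k/8 + 1/4.
Key eq: (1)·f(k+1) = (1)·f(k) + (k**3 + 21*k**2/8 + 9*k/8 + 1/4).
d = 4 from the (0,0,3) case.
Solving with deg f ≤ 4: f(k) = k*(2*k - 1)*(k**2 + 2*k - 1)/8.
Certificate R = B(k−1)f/C = k*(2*k - 1)*(k**2 + 2*k - 1)/(8*k**3 + 21*k**2 + 9*k + 2) gives s_k = k*(-2*k**3 - 3*k**2 + 4*k - 1).
Check: Δs_k = -8*k**3 - 21*k**2 - 9*k - 2. ✓

s_k = k \left(- 2 k^{3} - 3 k^{2} + 4 k - 1\right)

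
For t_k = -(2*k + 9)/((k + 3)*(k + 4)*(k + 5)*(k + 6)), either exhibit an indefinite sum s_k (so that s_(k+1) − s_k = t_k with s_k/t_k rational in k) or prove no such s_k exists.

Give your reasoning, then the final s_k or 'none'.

t_(k+1)/t_k = (k + 3)*(2*k + 11)/((k + 7)*(2*k + 9)).
A = k + 3, B = k + 7, C = k + 9/2.
Set up (k + 3)·f(k+1) − (k + 6)·f(k) − (k + 9/2) = 0.
d = 3 from the (1,1,1) case.
A polynomial solution: f(k) = k*(k + 4)*(k + 8)/30.
Then R = B(k−1)f/C = k*(k + 4)*(k + 6)*(k + 8)/(15*(2*k + 9)), so s_k = R(k)·t_k = k*(-k - 8)/(15*(k**2 + 8*k + 15)).
Check: Δs_k = (-2*k - 9)/(k**4 + 18*k**3 + 119*k**2 + 342*k + 360). ✓

s_k = k*(-k - 8)/(15*(k**2 + 8*k + 15))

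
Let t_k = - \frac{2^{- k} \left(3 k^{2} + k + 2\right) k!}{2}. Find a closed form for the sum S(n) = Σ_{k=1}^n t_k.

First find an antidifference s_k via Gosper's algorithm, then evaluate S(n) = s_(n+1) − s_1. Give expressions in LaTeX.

S(n) = 2^{- n - 1} \left(2^{n + 2} - 3 n^{2} n! - 7 n n! - 4 n!\right)

r(k) = (k + 1)*(k + 3*(k + 1)**2 + 3)/(2*(3*k**2 + k + 2)) after simplifying.
Normal form (A,B,C) = (k/2 + 1/2, 1, k**2 + k/3 + 2/3).
f must satisfy (k/2 + 1/2)·f(k+1) − (1)·f(k) = k**2 + k/3 + 2/3.
d = 1 from the (1,0,2) case.
Coefficient equations give f(k) = 2*(3*k + 1)/3.
So s_k = (B(k−1)f/C)·t_k = (2*(3*k + 1)/(3*k**2 + k + 2))·t_k = -(3*k + 1)*factorial(k)/2**k.
Δs = -(3*k**2 + k + 2)*factorial(k)/(2*2**k), as required.
Telescope: S(n) = s_(n+1) − s_(1) = -2**(-n - 1)*(3*n + 4)*factorial(n + 1) − (-2) = 2**(-n - 1)*(2**(n + 2) - 3*n**2*factorial(n) - 7*n*factorial(n) - 4*factorial(n)).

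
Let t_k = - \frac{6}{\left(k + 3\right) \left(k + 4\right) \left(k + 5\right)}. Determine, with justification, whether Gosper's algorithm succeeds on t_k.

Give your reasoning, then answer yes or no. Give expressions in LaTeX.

Ratio r(k) = (k + 3)/(k + 6).
Gosper form: A/B · C(k+1)/C(k) with A=k + 3, B=k + 6, C=1.
Solve (k + 3)·f(k+1) − (k + 5)·f(k) = 1.
From deg A=1, deg B=1, deg C=0: d=2.
Coefficient equations give f(k) = k*(k + 7)/24.
Certificate R = B(k−1)f/C = k*(k + 5)*(k + 7)/24 gives s_k = k*(-k - 7)/(4*(k + 3)*(k + 4)).
Check: Δs_k = -6/(k**3 + 12*k**2 + 47*k + 60). ✓

Yes. s_k = \frac{k \left(- k - 7\right)}{4 \left(k + 3\right) \left(k + 4\right)}.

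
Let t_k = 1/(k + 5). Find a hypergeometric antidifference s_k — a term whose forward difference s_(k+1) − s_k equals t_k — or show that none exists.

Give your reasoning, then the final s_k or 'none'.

no hypergeometric antidifference exists

Step 1: r(k) = (k + 5)/(k + 6).
Normal form (A,B,C) = (k + 5, k + 6, 1).
Solve (k + 5)·f(k+1) − (k + 5)·f(k) = 1.
Bound: deg f ≤ 0.
Write f(k) = c0. Then LHS − RHS = -1, requiring -1 = 0: contradictory. No certificate.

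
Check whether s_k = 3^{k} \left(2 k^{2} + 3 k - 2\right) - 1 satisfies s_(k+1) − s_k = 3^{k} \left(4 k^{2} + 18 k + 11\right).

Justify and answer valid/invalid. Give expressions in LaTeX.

Valid: the claim telescopes to t_k.

s_(k+1) = 3**(k + 1)*(3*k + 2*(k + 1)**2 + 1) - 1
s_(k+1) − s_k = 3**k*(4*k**2 + 18*k + 11)
(s_(k+1) − s_k) − t_k = 0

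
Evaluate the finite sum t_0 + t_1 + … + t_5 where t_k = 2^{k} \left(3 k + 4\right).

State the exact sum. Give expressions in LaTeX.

Compute t_(k+1)/t_k: get 2*(3*k + 7)/(3*k + 4).
Normal form (A,B,C) = (2, 1, k + 4/3).
f must satisfy (2)·f(k+1) − (1)·f(k) = k + 4/3.
deg f ≤ 1 (via 0,0,1).
A polynomial solution: f(k) = (3*k - 2)/3.
Then R = B(k−1)f/C = (3*k - 2)/(3*k + 4), so s_k = R(k)·t_k = 2**k*(3*k - 2).
Verify: 2**k*(3*k + 4) matches t_k.
Sum = s_(6) − s_(0); s_(6) = 1024, s_(0) = -2 ⇒ 1026.

Σ = 1026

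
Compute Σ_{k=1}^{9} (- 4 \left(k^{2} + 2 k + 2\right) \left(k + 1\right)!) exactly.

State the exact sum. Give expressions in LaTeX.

Σ = -1596671992

Ratio r(k) = (k + 2)*(2*k + (k + 1)**2 + 4)/(k**2 + 2*k + 2).
Normal form (A,B,C) = (k + 2, 1, k**2 + 2*k + 2).
Solve (k + 2)·f(k+1) − (1)·f(k) = k**2 + 2*k + 2.
Bound: deg f ≤ 1.
A polynomial solution: f(k) = k.
Then R = B(k−1)f/C = k/(k**2 + 2*k + 2), so s_k = R(k)·t_k = -4*k*factorial(k + 1).
Δs = -4*(k**2 + 2*k + 2)*factorial(k + 1), as required.
Σ_(k=1)^(9) t_k = s_(10) − s_(1) = -1596672000 − (-8) = -1596671992.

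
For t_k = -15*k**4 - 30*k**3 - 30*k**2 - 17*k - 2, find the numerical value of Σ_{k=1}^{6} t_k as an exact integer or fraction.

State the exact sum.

Ratio r(k) = (15*k**4 + 90*k**3 + 210*k**2 + 227*k + 94)/(15*k**4 + 30*k**3 + 30*k**2 + 17*k + 2).
A = 1, B = 1, C = k**4 + 2*k**3 + 2*k**2 + 17*k/15 + 2/15.
Need (1)·f(k+1) − (1)·f(k) = k**4 + 2*k**3 + 2*k**2 + 17*k/15 + 2/15.
deg f ≤ 5 (via 0,0,4).
A polynomial solution: f(k) = k*(k + 1)*(3*k**3 - 3*k**2 + 3*k - 2)/15.
R(k) = B(k−1)·f(k)/C(k) = k*(3*k**3 - 3*k**2 + 3*k - 2)/(15*k**3 + 15*k**2 + 15*k + 2); s_k = R·t_k = k*(-3*k**4 - k + 2).
s_(k+1) − s_k = -15*k**4 - 30*k**3 - 30*k**2 - 17*k - 2 = t_k.
Sum = s_(7) − s_(1); s_(7) = -50456, s_(1) = -2 ⇒ -50454.

Σ = -50454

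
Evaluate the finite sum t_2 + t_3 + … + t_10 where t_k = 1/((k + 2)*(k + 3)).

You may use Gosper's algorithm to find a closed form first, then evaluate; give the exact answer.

Σ = 9/52

Compute t_(k+1)/t_k: get (k + 2)/(k + 4).
Take A(k)=k + 2, B(k)=k + 4, C(k)=1.
Solve (k + 2)·f(k+1) − (k + 3)·f(k) = 1.
Degrees (1,1,0) ⇒ d ≤ 1.
Solve for f: f(k) = k/2 (degree 1 ≤ 1).
Get s_k = R·t_k = k/(2*(k + 2)) with R(k) = B(k−1)f(k)/C(k) = k*(k + 3)/2.
Verify: 1/(k**2 + 5*k + 6) matches t_k.
Σ_(k=2)^(10) t_k = s_(11) − s_(2) = 11/26 − (1/4) = 9/52.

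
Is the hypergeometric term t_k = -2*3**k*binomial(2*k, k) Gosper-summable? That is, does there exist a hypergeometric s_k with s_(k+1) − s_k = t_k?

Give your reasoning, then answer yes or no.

No. Not Gosper-summable.

Compute t_(k+1)/t_k: get 6*(2*k + 1)/(k + 1).
So A=12*k + 6 and B=k + 1, with C=1.
f must satisfy (12*k + 6)·f(k+1) − (k)·f(k) = 1.
From deg A=1, deg B=1, deg C=0: d=-1.
Bound -1 < 0, so the key equation has no polynomial solution.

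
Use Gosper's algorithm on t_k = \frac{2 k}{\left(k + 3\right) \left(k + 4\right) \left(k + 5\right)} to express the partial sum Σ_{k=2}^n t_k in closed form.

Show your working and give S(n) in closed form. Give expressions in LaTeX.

S(n) = \frac{7 n^{2} + 3 n - 10}{30 \left(n^{2} + 9 n + 20\right)}

r(k) = (k + 1)*(k + 3)/(k*(k + 6)) after simplifying.
Take A(k)=k + 3, B(k)=k + 6, C(k)=k.
f must satisfy (k + 3)·f(k+1) − (k + 5)·f(k) = k.
Degrees (1,1,1) ⇒ d ≤ 2.
Match coefficients ⇒ f(k) = k*(k - 1)/8.
Get s_k = R·t_k = k*(k - 1)/(4*(k + 3)*(k + 4)) with R(k) = B(k−1)f(k)/C(k) = (k - 1)*(k + 5)/8.
Δs = 2*k/(k**3 + 12*k**2 + 47*k + 60), as required.
Σ_(k=2)^n t_k = s_(n+1) − s_(2) = (n*(n + 1)/(4*(n**2 + 9*n + 20))) − (1/60), i.e. (7*n**2 + 3*n - 10)/(30*(n**2 + 9*n + 20)).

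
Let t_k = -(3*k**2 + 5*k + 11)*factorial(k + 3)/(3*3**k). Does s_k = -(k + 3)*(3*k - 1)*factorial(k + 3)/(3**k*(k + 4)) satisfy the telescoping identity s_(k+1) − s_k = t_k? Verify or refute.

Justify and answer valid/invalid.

Invalid: residual (3*k**3 + 17*k**2 + 22*k + 47)*factorial(k + 3)/(3*3**k*(k + 4)*(k + 5)) ≠ 0.

s_(k+1) = -(k + 4)*(3*k + 2)*factorial(k + 4)/(3*3**k*(k + 5))
s_(k+1) − s_k = -(3*k**4 + 29*k**3 + 99*k**2 + 177*k + 173)*factorial(k + 3)/(3*3**k*(k + 4)*(k + 5))
(s_(k+1) − s_k) − t_k = (3*k**3 + 17*k**2 + 22*k + 47)*factorial(k + 3)/(3*3**k*(k + 4)*(k + 5))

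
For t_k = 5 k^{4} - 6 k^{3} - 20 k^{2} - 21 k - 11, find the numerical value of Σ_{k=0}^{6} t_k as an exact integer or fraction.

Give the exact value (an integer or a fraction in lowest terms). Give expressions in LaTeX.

Σ = 6391

Compute t_(k+1)/t_k: get (5*k**4 + 14*k**3 - 8*k**2 - 59*k - 53)/(5*k**4 - 6*k**3 - 20*k**2 - 21*k - 11).
Normal form (A,B,C) = (1, 1, k**4 - 6*k**3/5 - 4*k**2 - 21*k/5 - 11/5).
Need (1)·f(k+1) − (1)·f(k) = k**4 - 6*k**3/5 - 4*k**2 - 21*k/5 - 11/5.
d = 5 from the (0,0,4) case.
Solving with deg f ≤ 5: f(k) = k*(k**4 - 4*k**3 - 2*k**2 - 2*k - 4)/5.
Then R = B(k−1)f/C = k*(k**4 - 4*k**3 - 2*k**2 - 2*k - 4)/(5*k**4 - 6*k**3 - 20*k**2 - 21*k - 11), so s_k = R(k)·t_k = k*(k**4 - 4*k**3 - 2*k**2 - 2*k - 4).
s_(k+1) − s_k = 5*k**4 - 6*k**3 - 20*k**2 - 21*k - 11 = t_k.
Telescoping: Σ = s_(7) − s_(0) = 6391 − (0) = 6391.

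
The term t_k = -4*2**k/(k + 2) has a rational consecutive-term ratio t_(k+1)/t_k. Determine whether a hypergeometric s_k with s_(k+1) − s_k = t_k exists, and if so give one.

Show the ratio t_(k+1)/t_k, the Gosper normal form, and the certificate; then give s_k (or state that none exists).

not Gosper-summable; s_k does not exist

t_(k+1)/t_k = 2*(k + 2)/(k + 3).
So A=2*k + 4 and B=k + 3, with C=1.
f must satisfy (2*k + 4)·f(k+1) − (k + 2)·f(k) = 1.
deg f ≤ -1 (via 1,1,0).
deg f ≤ -1 is impossible — no certificate.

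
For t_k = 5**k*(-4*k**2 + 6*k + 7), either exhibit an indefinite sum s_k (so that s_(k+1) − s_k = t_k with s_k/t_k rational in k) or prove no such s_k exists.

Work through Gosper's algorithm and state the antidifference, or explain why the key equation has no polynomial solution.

s_k = 5**k*(-k**2 + 4*k - 2)

Ratio r(k) = 5*(4*k**2 + 2*k - 9)/(4*k**2 - 6*k - 7).
Take A(k)=5, B(k)=1, C(k)=k**2 - 3*k/2 - 7/4.
Set up (5)·f(k+1) − (1)·f(k) − (k**2 - 3*k/2 - 7/4) = 0.
d = 2 from the (0,0,2) case.
Solving with deg f ≤ 2: f(k) = (k**2 - 4*k + 2)/4.
Get s_k = R·t_k = 5**k*(-k**2 + 4*k - 2) with R(k) = B(k−1)f(k)/C(k) = (k**2 - 4*k + 2)/(4*k**2 - 6*k - 7).
s_(k+1) − s_k = 5**k*(-4*k**2 + 6*k + 7) = t_k.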